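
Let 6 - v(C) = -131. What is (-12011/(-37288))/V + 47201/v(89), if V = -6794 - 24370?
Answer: 54849600948125/159199922784 ≈ 344.53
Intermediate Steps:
v(C) = 137 (v(C) = 6 - 1*(-131) = 6 + 131 = 137)
V = -31164
(-12011/(-37288))/V + 47201/v(89) = -12011/(-37288)/(-31164) + 47201/137 = -12011*(-1/37288)*(-1/31164) + 47201*(1/137) = (12011/37288)*(-1/31164) + 47201/137 = -12011/1162043232 + 47201/137 = 54849600948125/159199922784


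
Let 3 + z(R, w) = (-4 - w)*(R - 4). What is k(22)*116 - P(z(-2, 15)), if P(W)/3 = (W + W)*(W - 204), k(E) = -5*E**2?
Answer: -218782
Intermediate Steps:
z(R, w) = -3 + (-4 + R)*(-4 - w) (z(R, w) = -3 + (-4 - w)*(R - 4) = -3 + (-4 - w)*(-4 + R) = -3 + (-4 + R)*(-4 - w))
P(W) = 6*W*(-204 + W) (P(W) = 3*((W + W)*(W - 204)) = 3*((2*W)*(-204 + W)) = 3*(2*W*(-204 + W)) = 6*W*(-204 + W))
k(22)*116 - P(z(-2, 15)) = -5*22**2*116 - 6*(13 - 4*(-2) + 4*15 - 1*(-2)*15)*(-204 + (13 - 4*(-2) + 4*15 - 1*(-2)*15)) = -5*484*116 - 6*(13 + 8 + 60 + 30)*(-204 + (13 + 8 + 60 + 30)) = -2420*116 - 6*111*(-204 + 111) = -280720 - 6*111*(-93) = -280720 - 1*(-61938) = -280720 + 61938 = -218782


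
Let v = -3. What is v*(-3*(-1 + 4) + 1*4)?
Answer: 15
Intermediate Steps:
v*(-3*(-1 + 4) + 1*4) = -3*(-3*(-1 + 4) + 1*4) = -3*(-3*3 + 4) = -3*(-9 + 4) = -3*(-5) = 15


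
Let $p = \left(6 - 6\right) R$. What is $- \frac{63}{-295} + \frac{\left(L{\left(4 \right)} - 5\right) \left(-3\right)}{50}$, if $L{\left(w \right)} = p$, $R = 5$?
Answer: $\frac{303}{590} \approx 0.51356$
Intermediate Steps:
$p = 0$ ($p = \left(6 - 6\right) 5 = 0 \cdot 5 = 0$)
$L{\left(w \right)} = 0$
$- \frac{63}{-295} + \frac{\left(L{\left(4 \right)} - 5\right) \left(-3\right)}{50} = - \frac{63}{-295} + \frac{\left(0 - 5\right) \left(-3\right)}{50} = \left(-63\right) \left(- \frac{1}{295}\right) + \left(-5\right) \left(-3\right) \frac{1}{50} = \frac{63}{295} + 15 \cdot \frac{1}{50} = \frac{63}{295} + \frac{3}{10} = \frac{303}{590}$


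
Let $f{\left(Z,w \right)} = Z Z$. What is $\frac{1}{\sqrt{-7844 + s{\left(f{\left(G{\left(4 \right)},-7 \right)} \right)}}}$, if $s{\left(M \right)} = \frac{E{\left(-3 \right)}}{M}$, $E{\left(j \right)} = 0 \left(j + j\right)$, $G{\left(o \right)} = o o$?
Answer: $- \frac{i \sqrt{1961}}{3922} \approx - 0.011291 i$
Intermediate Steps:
$G{\left(o \right)} = o^{2}$
$f{\left(Z,w \right)} = Z^{2}$
$E{\left(j \right)} = 0$ ($E{\left(j \right)} = 0 \cdot 2 j = 0$)
$s{\left(M \right)} = 0$ ($s{\left(M \right)} = \frac{0}{M} = 0$)
$\frac{1}{\sqrt{-7844 + s{\left(f{\left(G{\left(4 \right)},-7 \right)} \right)}}} = \frac{1}{\sqrt{-7844 + 0}} = \frac{1}{\sqrt{-7844}} = \frac{1}{2 i \sqrt{1961}} = - \frac{i \sqrt{1961}}{3922}$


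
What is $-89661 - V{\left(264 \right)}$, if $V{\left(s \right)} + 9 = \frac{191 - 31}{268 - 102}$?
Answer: $- \frac{7441196}{83} \approx -89653.0$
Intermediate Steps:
$V{\left(s \right)} = - \frac{667}{83}$ ($V{\left(s \right)} = -9 + \frac{191 - 31}{268 - 102} = -9 + \frac{160}{166} = -9 + 160 \cdot \frac{1}{166} = -9 + \frac{80}{83} = - \frac{667}{83}$)
$-89661 - V{\left(264 \right)} = -89661 - - \frac{667}{83} = -89661 + \frac{667}{83} = - \frac{7441196}{83}$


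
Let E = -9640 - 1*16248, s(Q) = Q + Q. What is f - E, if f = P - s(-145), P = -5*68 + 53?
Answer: 25891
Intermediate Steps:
P = -287 (P = -340 + 53 = -287)
s(Q) = 2*Q
f = 3 (f = -287 - 2*(-145) = -287 - 1*(-290) = -287 + 290 = 3)
E = -25888 (E = -9640 - 16248 = -25888)
f - E = 3 - 1*(-25888) = 3 + 25888 = 25891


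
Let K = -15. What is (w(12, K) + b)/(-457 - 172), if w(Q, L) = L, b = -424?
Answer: 439/629 ≈ 0.69793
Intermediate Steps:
(w(12, K) + b)/(-457 - 172) = (-15 - 424)/(-457 - 172) = -439/(-629) = -439*(-1/629) = 439/629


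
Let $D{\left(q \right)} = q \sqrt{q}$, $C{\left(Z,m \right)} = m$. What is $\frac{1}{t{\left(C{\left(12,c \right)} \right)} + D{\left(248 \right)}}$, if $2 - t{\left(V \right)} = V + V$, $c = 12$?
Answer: $\frac{11}{7626254} + \frac{124 \sqrt{62}}{3813127} \approx 0.0002575$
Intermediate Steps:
$t{\left(V \right)} = 2 - 2 V$ ($t{\left(V \right)} = 2 - \left(V + V\right) = 2 - 2 V$)
$D{\left(q \right)} = q^{\frac{3}{2}}$
$\frac{1}{t{\left(C{\left(12,c \right)} \right)} + D{\left(248 \right)}} = \frac{1}{\left(2 - 24\right) + 248^{\frac{3}{2}}} = \frac{1}{\left(2 - 24\right) + 496 \sqrt{62}} = \frac{1}{-22 + 496 \sqrt{62}}$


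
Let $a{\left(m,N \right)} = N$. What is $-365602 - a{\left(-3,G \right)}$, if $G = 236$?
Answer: $-365838$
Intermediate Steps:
$-365602 - a{\left(-3,G \right)} = -365602 - 236 = -365838$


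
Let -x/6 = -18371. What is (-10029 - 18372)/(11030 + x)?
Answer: -28401/121256 ≈ -0.23422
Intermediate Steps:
x = 110226 (x = -6*(-18371) = 110226)
(-10029 - 18372)/(11030 + x) = (-10029 - 18372)/(11030 + 110226) = -28401/121256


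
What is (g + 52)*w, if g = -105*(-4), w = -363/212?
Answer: -42834/53 ≈ -808.19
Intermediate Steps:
w = -363/212 (w = -363*1/212 = -363/212 ≈ -1.7123)
g = 420
(g + 52)*w = (420 + 52)*(-363/212) = 472*(-363/212) = -42834/53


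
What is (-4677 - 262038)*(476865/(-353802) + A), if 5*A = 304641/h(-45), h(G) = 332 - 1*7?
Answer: -1902703726234917/38328550 ≈ -4.9642e+7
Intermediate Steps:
h(G) = 325 (h(G) = 332 - 7 = 325)
A = 304641/1625 (A = (304641/325)/5 = (304641*(1/325))/5 = (⅕)*(304641/325) = 304641/1625 ≈ 187.47)
(-4677 - 262038)*(476865/(-353802) + A) = (-4677 - 262038)*(476865/(-353802) + 304641/1625) = -266715*(476865*(-1/353802) + 304641/1625) = -266715*(-158955/117934 + 304641/1625) = -266715*35669229819/191642750 = -1902703726234917/38328550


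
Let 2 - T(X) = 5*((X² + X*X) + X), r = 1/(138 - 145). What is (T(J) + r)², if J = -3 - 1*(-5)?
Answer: 113569/49 ≈ 2317.7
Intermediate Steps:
J = 2 (J = -3 + 5 = 2)
r = -⅐ (r = 1/(-7) = -⅐ ≈ -0.14286)
T(X) = 2 - 10*X² - 5*X (T(X) = 2 - 5*((X² + X*X) + X) = 2 - 5*((X² + X²) + X) = 2 - 5*(2*X² + X) = 2 - 5*(X + 2*X²) = 2 - (5*X + 10*X²) = 2 + (-10*X² - 5*X) = 2 - 10*X² - 5*X)
(T(J) + r)² = ((2 - 10*2² - 5*2) - ⅐)² = ((2 - 10*4 - 10) - ⅐)² = ((2 - 40 - 10) - ⅐)² = (-48 - ⅐)² = (-337/7)² = 113569/49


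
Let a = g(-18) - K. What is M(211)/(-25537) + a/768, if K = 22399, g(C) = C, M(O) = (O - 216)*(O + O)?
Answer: -570842449/19612416 ≈ -29.106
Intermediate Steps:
M(O) = 2*O*(-216 + O) (M(O) = (-216 + O)*(2*O) = 2*O*(-216 + O))
a = -22417 (a = -18 - 1*22399 = -18 - 22399 = -22417)
M(211)/(-25537) + a/768 = (2*211*(-216 + 211))/(-25537) - 22417/768 = (2*211*(-5))*(-1/25537) - 22417*1/768 = -2110*(-1/25537) - 22417/768 = 2110/25537 - 22417/768 = -570842449/19612416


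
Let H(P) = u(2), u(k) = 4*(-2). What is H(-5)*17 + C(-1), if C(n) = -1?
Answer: -137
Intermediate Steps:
u(k) = -8
H(P) = -8
H(-5)*17 + C(-1) = -8*17 - 1 = -136 - 1 = -137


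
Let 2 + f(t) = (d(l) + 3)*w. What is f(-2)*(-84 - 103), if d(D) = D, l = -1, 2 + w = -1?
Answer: 1496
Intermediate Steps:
w = -3 (w = -2 - 1 = -3)
f(t) = -8 (f(t) = -2 + (-1 + 3)*(-3) = -2 + 2*(-3) = -2 - 6 = -8)
f(-2)*(-84 - 103) = -8*(-84 - 103) = -8*(-187) = 1496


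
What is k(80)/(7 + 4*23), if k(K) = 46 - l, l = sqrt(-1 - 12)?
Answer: 46/99 - I*sqrt(13)/99 ≈ 0.46465 - 0.03642*I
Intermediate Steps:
l = I*sqrt(13) (l = sqrt(-13) = I*sqrt(13) ≈ 3.6056*I)
k(K) = 46 - I*sqrt(13)
k(80)/(7 + 4*23) = (46 - I*sqrt(13))/(7 + 4*23) = (46 - I*sqrt(13))/(7 + 92) = (46 - I*sqrt(13))/99 = (46 - I*sqrt(13))*(1/99) = 46/99 - I*sqrt(13)/99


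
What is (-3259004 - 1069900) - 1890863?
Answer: -6219767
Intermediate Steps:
(-3259004 - 1069900) - 1890863 = -4328904 - 1890863 = -6219767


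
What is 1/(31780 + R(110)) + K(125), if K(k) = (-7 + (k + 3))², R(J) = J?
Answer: 466901491/31890 ≈ 14641.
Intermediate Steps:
K(k) = (-4 + k)² (K(k) = (-7 + (3 + k))² = (-4 + k)²)
1/(31780 + R(110)) + K(125) = 1/(31780 + 110) + (-4 + 125)² = 1/31890 + 121² = 1/31890 + 14641 = 466901491/31890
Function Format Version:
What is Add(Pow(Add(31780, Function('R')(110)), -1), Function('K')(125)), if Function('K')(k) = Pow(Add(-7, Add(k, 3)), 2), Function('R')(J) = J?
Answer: Rational(466901491, 31890) ≈ 14641.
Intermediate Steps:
Function('K')(k) = Pow(Add(-4, k), 2) (Function('K')(k) = Pow(Add(-7, Add(3, k)), 2) = Pow(Add(-4, k), 2))
Add(Pow(Add(31780, Function('R')(110)), -1), Function('K')(125)) = Add(Pow(Add(31780, 110), -1), Pow(Add(-4, 125), 2)) = Add(Pow(31890, -1), Pow(121, 2)) = Add(Rational(1, 31890), 14641) = Rational(466901491, 31890)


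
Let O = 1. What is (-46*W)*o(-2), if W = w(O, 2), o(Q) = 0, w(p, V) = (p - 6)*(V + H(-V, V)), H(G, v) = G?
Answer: 0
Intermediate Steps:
w(p, V) = 0 (w(p, V) = (p - 6)*(V - V) = (-6 + p)*0 = 0)
W = 0
(-46*W)*o(-2) = -46*0*0 = 0*0 = 0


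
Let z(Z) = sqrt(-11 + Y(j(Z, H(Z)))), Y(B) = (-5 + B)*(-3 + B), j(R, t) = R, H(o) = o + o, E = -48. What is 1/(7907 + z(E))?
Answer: 7907/62517957 - 2*sqrt(673)/62517957 ≈ 0.00012565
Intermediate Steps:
H(o) = 2*o
z(Z) = sqrt(4 + Z**2 - 8*Z) (z(Z) = sqrt(-11 + (15 + Z**2 - 8*Z)) = sqrt(4 + Z**2 - 8*Z))
1/(7907 + z(E)) = 1/(7907 + sqrt(4 + (-48)**2 - 8*(-48))) = 1/(7907 + sqrt(4 + 2304 + 384)) = 1/(7907 + sqrt(2692)) = 1/(7907 + 2*sqrt(673))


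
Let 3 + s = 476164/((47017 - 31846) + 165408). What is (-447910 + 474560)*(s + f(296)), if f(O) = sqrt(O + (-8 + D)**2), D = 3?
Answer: -1747520450/180579 + 26650*sqrt(321) ≈ 4.6780e+5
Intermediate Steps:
f(O) = sqrt(25 + O) (f(O) = sqrt(O + (-8 + 3)**2) = sqrt(O + (-5)**2) = sqrt(O + 25) = sqrt(25 + O))
s = -65573/180579 (s = -3 + 476164/((47017 - 31846) + 165408) = -3 + 476164/(15171 + 165408) = -3 + 476164/180579 = -65573/180579 ≈ -0.36313)
(-447910 + 474560)*(s + f(296)) = (-447910 + 474560)*(-65573/180579 + sqrt(25 + 296)) = 26650*(-65573/180579 + sqrt(321)) = -1747520450/180579 + 26650*sqrt(321)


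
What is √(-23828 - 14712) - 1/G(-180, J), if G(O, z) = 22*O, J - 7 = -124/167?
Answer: 1/3960 + 2*I*√9635 ≈ 0.00025253 + 196.32*I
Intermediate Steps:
J = 1045/167 (J = 7 - 124/167 = 1045/167 ≈ 6.2575)
√(-23828 - 14712) - 1/G(-180, J) = √(-23828 - 14712) - 1/(22*(-180)) = √(-38540) - 1/(-3960) = 2*I*√9635 - 1*(-1/3960) = 2*I*√9635 + 1/3960 = 1/3960 + 2*I*√9635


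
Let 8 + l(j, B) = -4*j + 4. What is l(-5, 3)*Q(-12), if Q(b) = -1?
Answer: -16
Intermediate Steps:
l(j, B) = -4 - 4*j (l(j, B) = -8 + (-4*j + 4) = -8 + (4 - 4*j) = -4 - 4*j)
l(-5, 3)*Q(-12) = (-4 - 4*(-5))*(-1) = (-4 + 20)*(-1) = 16*(-1) = -16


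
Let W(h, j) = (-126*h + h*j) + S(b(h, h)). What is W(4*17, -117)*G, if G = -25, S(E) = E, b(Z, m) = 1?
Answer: 413075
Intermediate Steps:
W(h, j) = 1 - 126*h + h*j (W(h, j) = (-126*h + h*j) + 1 = 1 - 126*h + h*j)
W(4*17, -117)*G = (1 - 504*17 + (4*17)*(-117))*(-25) = (1 - 126*68 + 68*(-117))*(-25) = (1 - 8568 - 7956)*(-25) = -16523*(-25) = 413075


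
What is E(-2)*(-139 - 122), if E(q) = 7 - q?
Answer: -2349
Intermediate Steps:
E(-2)*(-139 - 122) = (7 - 1*(-2))*(-139 - 122) = (7 + 2)*(-261) = 9*(-261) = -2349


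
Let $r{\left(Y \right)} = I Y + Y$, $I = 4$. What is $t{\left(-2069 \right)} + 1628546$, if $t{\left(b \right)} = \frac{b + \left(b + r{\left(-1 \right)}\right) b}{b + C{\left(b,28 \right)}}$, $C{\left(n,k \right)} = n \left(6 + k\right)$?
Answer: $\frac{56997037}{35} \approx 1.6285 \cdot 10^{6}$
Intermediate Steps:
$r{\left(Y \right)} = 5 Y$ ($r{\left(Y \right)} = 4 Y + Y = 5 Y$)
$t{\left(b \right)} = \frac{b + b \left(-5 + b\right)}{35 b}$ ($t{\left(b \right)} = \frac{b + \left(b + 5 \left(-1\right)\right) b}{b + b \left(6 + 28\right)} = \frac{b + \left(b - 5\right) b}{b + b 34} = \frac{b + \left(-5 + b\right) b}{b + 34 b} = \frac{b + b \left(-5 + b\right)}{35 b}$)
$t{\left(-2069 \right)} + 1628546 = \left(- \frac{4}{35} + \frac{1}{35} \left(-2069\right)\right) + 1628546 = \left(- \frac{4}{35} - \frac{2069}{35}\right) + 1628546 = - \frac{2073}{35} + 1628546 = \frac{56997037}{35}$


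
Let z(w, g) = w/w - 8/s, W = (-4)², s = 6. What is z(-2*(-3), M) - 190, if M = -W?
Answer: -571/3 ≈ -190.33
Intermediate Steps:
W = 16
M = -16 (M = -1*16 = -16)
z(w, g) = -⅓ (z(w, g) = w/w - 8/6 = 1 - 8*⅙ = 1 - 4/3 = -⅓)
z(-2*(-3), M) - 190 = -⅓ - 190 = -571/3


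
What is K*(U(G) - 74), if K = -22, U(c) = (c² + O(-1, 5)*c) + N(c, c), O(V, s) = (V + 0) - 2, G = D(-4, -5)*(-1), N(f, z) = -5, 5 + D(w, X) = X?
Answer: 198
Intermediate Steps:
D(w, X) = -5 + X
G = 10 (G = (-5 - 5)*(-1) = -10*(-1) = 10)
O(V, s) = -2 + V (O(V, s) = V - 2 = -2 + V)
U(c) = -5 + c² - 3*c (U(c) = (c² + (-2 - 1)*c) - 5 = (c² - 3*c) - 5 = -5 + c² - 3*c)
K*(U(G) - 74) = -22*((-5 + 10² - 3*10) - 74) = -22*((-5 + 100 - 30) - 74) = -22*(65 - 74) = -22*(-9) = 198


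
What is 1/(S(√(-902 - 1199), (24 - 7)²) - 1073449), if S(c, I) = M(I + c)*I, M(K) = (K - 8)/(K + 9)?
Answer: (-√2101 + 298*I)/(-319806593*I + 1073160*√2101) ≈ -9.3181e-7 - 2.1509e-12*I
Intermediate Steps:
M(K) = (-8 + K)/(9 + K)
S(c, I) = I*(-8 + I + c)/(9 + I + c) (S(c, I) = ((-8 + (I + c))/(9 + (I + c)))*I = ((-8 + I + c)/(9 + I + c))*I = I*(-8 + I + c)/(9 + I + c))
1/(S(√(-902 - 1199), (24 - 7)²) - 1073449) = 1/((24 - 7)²*(-8 + (24 - 7)² + √(-902 - 1199))/(9 + (24 - 7)² + √(-902 - 1199)) - 1073449) = 1/(17²*(-8 + 17² + √(-2101))/(9 + 17² + √(-2101)) - 1073449) = 1/(289*(-8 + 289 + I*√2101)/(9 + 289 + I*√2101) - 1073449) = 1/(289*(281 + I*√2101)/(298 + I*√2101) - 1073449) = 1/(-1073449 + 289*(281 + I*√2101)/(298 + I*√2101))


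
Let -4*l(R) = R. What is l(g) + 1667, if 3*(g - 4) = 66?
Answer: 3321/2 ≈ 1660.5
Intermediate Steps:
g = 26 (g = 4 + (⅓)*66 = 4 + 22 = 26)
l(R) = -R/4
l(g) + 1667 = -¼*26 + 1667 = -13/2 + 1667 = 3321/2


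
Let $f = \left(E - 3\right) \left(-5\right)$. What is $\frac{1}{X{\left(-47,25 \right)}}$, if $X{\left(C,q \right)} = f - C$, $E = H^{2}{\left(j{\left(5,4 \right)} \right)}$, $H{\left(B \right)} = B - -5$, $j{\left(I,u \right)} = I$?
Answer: $- \frac{1}{438} \approx -0.0022831$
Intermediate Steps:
$H{\left(B \right)} = 5 + B$ ($H{\left(B \right)} = B + 5 = 5 + B$)
$E = 100$ ($E = \left(5 + 5\right)^{2} = 10^{2} = 100$)
$f = -485$ ($f = \left(100 - 3\right) \left(-5\right) = 97 \left(-5\right) = -485$)
$X{\left(C,q \right)} = -485 - C$
$\frac{1}{X{\left(-47,25 \right)}} = \frac{1}{-485 - -47} = \frac{1}{-485 + 47} = \frac{1}{-438} = - \frac{1}{438}$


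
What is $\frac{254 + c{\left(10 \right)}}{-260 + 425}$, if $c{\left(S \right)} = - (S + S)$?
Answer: $\frac{78}{55} \approx 1.4182$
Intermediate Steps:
$c{\left(S \right)} = - 2 S$
$\frac{254 + c{\left(10 \right)}}{-260 + 425} = \frac{254 - 20}{-260 + 425} = \frac{254 - 20}{165} = 234 \cdot \frac{1}{165} = \frac{78}{55}$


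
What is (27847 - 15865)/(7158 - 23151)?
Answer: -3994/5331 ≈ -0.74920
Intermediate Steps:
(27847 - 15865)/(7158 - 23151) = 11982/(-15993) = 11982*(-1/15993) = -3994/5331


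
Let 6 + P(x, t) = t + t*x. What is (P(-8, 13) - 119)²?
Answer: 46656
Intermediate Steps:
P(x, t) = -6 + t + t*x (P(x, t) = -6 + (t + t*x) = -6 + t + t*x)
(P(-8, 13) - 119)² = ((-6 + 13 + 13*(-8)) - 119)² = ((-6 + 13 - 104) - 119)² = (-97 - 119)² = (-216)² = 46656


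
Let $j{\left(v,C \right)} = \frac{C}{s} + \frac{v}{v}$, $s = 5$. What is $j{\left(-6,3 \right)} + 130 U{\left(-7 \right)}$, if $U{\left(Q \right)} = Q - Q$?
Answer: $\frac{8}{5} \approx 1.6$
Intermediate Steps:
$U{\left(Q \right)} = 0$
$j{\left(v,C \right)} = 1 + \frac{C}{5}$ ($j{\left(v,C \right)} = \frac{C}{5} + \frac{v}{v} = C \frac{1}{5} + 1 = \frac{C}{5} + 1 = 1 + \frac{C}{5}$)
$j{\left(-6,3 \right)} + 130 U{\left(-7 \right)} = \left(1 + \frac{1}{5} \cdot 3\right) + 130 \cdot 0 = \left(1 + \frac{3}{5}\right) + 0 = \frac{8}{5} + 0 = \frac{8}{5}$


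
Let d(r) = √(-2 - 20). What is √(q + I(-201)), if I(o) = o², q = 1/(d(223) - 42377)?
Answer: √((1712073176 - 40401*I*√22)/(42377 - I*√22)) ≈ 201.0 - 0.e-11*I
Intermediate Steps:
d(r) = I*√22 (d(r) = √(-22) = I*√22)
q = 1/(-42377 + I*√22) (q = 1/(I*√22 - 42377) = 1/(-42377 + I*√22) ≈ -2.3598e-5 - 2.6e-9*I)
√(q + I(-201)) = √((-42377/1795810151 - I*√22/1795810151) + (-201)²) = √((-42377/1795810151 - I*√22/1795810151) + 40401) = √(72552525868174/1795810151 - I*√22/1795810151)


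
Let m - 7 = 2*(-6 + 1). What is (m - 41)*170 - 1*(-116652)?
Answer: 109172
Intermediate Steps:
m = -3 (m = 7 + 2*(-6 + 1) = 7 + 2*(-5) = 7 - 10 = -3)
(m - 41)*170 - 1*(-116652) = (-3 - 41)*170 - 1*(-116652) = -44*170 + 116652 = -7480 + 116652 = 109172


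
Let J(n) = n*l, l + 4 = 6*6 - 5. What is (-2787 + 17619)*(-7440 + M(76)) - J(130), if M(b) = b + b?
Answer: -108099126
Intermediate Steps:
l = 27 (l = -4 + (6*6 - 5) = -4 + (36 - 5) = -4 + 31 = 27)
J(n) = 27*n (J(n) = n*27 = 27*n)
M(b) = 2*b
(-2787 + 17619)*(-7440 + M(76)) - J(130) = (-2787 + 17619)*(-7440 + 2*76) - 27*130 = 14832*(-7440 + 152) - 1*3510 = 14832*(-7288) - 3510 = -108095616 - 3510 = -108099126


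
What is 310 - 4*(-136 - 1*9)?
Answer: 890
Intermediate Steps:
310 - 4*(-136 - 1*9) = 310 - 4*(-136 - 9) = 310 - 4*(-145) = 310 + 580 = 890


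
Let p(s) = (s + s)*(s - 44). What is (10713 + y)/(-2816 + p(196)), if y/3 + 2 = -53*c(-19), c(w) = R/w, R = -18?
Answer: 200571/1078592 ≈ 0.18596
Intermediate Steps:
p(s) = 2*s*(-44 + s) (p(s) = (2*s)*(-44 + s) = 2*s*(-44 + s))
c(w) = -18/w
y = -2976/19 (y = -6 + 3*(-(-954)/(-19)) = -6 + 3*(-(-954)*(-1)/19) = -6 + 3*(-53*18/19) = -6 + 3*(-954/19) = -6 - 2862/19 = -2976/19 ≈ -156.63)
(10713 + y)/(-2816 + p(196)) = (10713 - 2976/19)/(-2816 + 2*196*(-44 + 196)) = 200571/(19*(-2816 + 2*196*152)) = 200571/(19*(-2816 + 59584)) = (200571/19)/56768 = (200571/19)*(1/56768) = 200571/1078592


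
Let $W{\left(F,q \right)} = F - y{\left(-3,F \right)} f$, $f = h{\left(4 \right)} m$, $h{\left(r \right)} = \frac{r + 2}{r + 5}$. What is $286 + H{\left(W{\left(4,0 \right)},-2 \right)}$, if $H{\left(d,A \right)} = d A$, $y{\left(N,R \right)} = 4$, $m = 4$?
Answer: $\frac{898}{3} \approx 299.33$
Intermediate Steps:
$h{\left(r \right)} = \frac{2 + r}{5 + r}$
$f = \frac{8}{3}$ ($f = \frac{2 + 4}{5 + 4} \cdot 4 = \frac{1}{9} \cdot 6 \cdot 4 = \frac{2}{3} \cdot 4 = \frac{8}{3} \approx 2.6667$)
$W{\left(F,q \right)} = - \frac{32}{3} + F$ ($W{\left(F,q \right)} = F - 4 \cdot \frac{8}{3} = F - \frac{32}{3} = - \frac{32}{3} + F$)
$H{\left(d,A \right)} = A d$
$286 + H{\left(W{\left(4,0 \right)},-2 \right)} = 286 - 2 \left(- \frac{32}{3} + 4\right) = 286 - - \frac{40}{3} = 286 + \frac{40}{3} = \frac{898}{3}$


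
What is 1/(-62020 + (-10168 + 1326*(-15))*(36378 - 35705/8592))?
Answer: -4296/4697190700979 ≈ -9.1459e-10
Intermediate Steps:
1/(-62020 + (-10168 + 1326*(-15))*(36378 - 35705/8592)) = 1/(-62020 + (-10168 - 19890)*(36378 - 35705*1/8592)) = 1/(-62020 - 30058*(36378 - 35705/8592)) = 1/(-62020 - 30058*312524071/8592) = 1/(-62020 - 4696924263059/4296) = 1/(-4697190700979/4296) = -4296/4697190700979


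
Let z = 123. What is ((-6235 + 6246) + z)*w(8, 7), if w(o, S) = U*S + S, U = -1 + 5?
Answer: 4690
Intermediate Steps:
U = 4
w(o, S) = 5*S (w(o, S) = 4*S + S = 5*S)
((-6235 + 6246) + z)*w(8, 7) = ((-6235 + 6246) + 123)*(5*7) = (11 + 123)*35 = 134*35 = 4690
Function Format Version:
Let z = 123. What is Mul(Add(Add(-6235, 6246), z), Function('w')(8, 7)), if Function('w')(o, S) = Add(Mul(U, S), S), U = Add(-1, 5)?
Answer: 4690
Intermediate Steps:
U = 4
Function('w')(o, S) = Mul(5, S) (Function('w')(o, S) = Add(Mul(4, S), S) = Mul(5, S))
Mul(Add(Add(-6235, 6246), z), Function('w')(8, 7)) = Mul(Add(Add(-6235, 6246), 123), Mul(5, 7)) = Mul(Add(11, 123), 35) = Mul(134, 35) = 4690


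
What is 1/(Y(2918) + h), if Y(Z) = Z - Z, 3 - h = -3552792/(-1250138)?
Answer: 625069/98811 ≈ 6.3259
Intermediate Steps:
h = 98811/625069 (h = 3 - (-3552792)/(-1250138) = 3 - (-3552792)*(-1)/1250138 = 3 - 1*1776396/625069 = 3 - 1776396/625069 = 98811/625069 ≈ 0.15808)
Y(Z) = 0
1/(Y(2918) + h) = 1/(0 + 98811/625069) = 1/(98811/625069) = 625069/98811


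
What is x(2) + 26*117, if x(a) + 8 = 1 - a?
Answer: 3033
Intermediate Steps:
x(a) = -7 - a (x(a) = -8 + (1 - a) = -7 - a)
x(2) + 26*117 = (-7 - 1*2) + 26*117 = (-7 - 2) + 3042 = -9 + 3042 = 3033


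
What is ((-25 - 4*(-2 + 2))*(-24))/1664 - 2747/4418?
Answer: -120013/459472 ≈ -0.26120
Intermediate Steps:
((-25 - 4*(-2 + 2))*(-24))/1664 - 2747/4418 = ((-25 - 4*0)*(-24))*(1/1664) - 2747*1/4418 = ((-25 + 0)*(-24))*(1/1664) - 2747/4418 = -25*(-24)*(1/1664) - 2747/4418 = 600*(1/1664) - 2747/4418 = 75/208 - 2747/4418 = -120013/459472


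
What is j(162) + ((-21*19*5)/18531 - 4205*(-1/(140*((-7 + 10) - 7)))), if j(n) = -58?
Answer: -45395129/691824 ≈ -65.617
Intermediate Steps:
j(162) + ((-21*19*5)/18531 - 4205*(-1/(140*((-7 + 10) - 7)))) = -58 + ((-21*19*5)/18531 - 4205*(-1/(140*((-7 + 10) - 7)))) = -58 + (-399*5*(1/18531) - 4205*(-1/(140*(3 - 7)))) = -58 + (-1995*1/18531 - 4205/((-140*(-4)))) = -58 + (-665/6177 - 4205/560) = -58 + (-665/6177 - 4205*1/560) = -58 + (-665/6177 - 841/112) = -58 - 5269337/691824 = -45395129/691824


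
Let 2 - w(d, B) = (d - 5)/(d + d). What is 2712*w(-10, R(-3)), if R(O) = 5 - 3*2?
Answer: 3390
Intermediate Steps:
R(O) = -1 (R(O) = 5 - 6 = -1)
w(d, B) = 2 - (-5 + d)/(2*d) (w(d, B) = 2 - (d - 5)/(d + d) = 2 - (-5 + d)/(2*d))
2712*w(-10, R(-3)) = 2712*((1/2)*(5 + 3*(-10))/(-10)) = 2712*((1/2)*(-1/10)*(5 - 30)) = 2712*((1/2)*(-1/10)*(-25)) = 2712*(5/4) = 3390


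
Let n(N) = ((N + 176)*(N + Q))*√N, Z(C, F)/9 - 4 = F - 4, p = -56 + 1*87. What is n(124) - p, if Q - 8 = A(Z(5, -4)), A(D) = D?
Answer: -31 + 57600*√31 ≈ 3.2067e+5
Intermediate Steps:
p = 31 (p = -56 + 87 = 31)
Z(C, F) = 9*F (Z(C, F) = 36 + 9*(F - 4) = 36 + 9*(-4 + F) = 36 + (-36 + 9*F) = 9*F)
Q = -28 (Q = 8 + 9*(-4) = 8 - 36 = -28)
n(N) = √N*(-28 + N)*(176 + N) (n(N) = ((N + 176)*(N - 28))*√N = ((176 + N)*(-28 + N))*√N = ((-28 + N)*(176 + N))*√N = √N*(-28 + N)*(176 + N))
n(124) - p = √124*(-4928 + 124² + 148*124) - 1*31 = (2*√31)*(-4928 + 15376 + 18352) - 31 = (2*√31)*28800 - 31 = 57600*√31 - 31 = -31 + 57600*√31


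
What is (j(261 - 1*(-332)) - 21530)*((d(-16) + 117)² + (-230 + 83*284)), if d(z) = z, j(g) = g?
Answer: -702289791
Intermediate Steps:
(j(261 - 1*(-332)) - 21530)*((d(-16) + 117)² + (-230 + 83*284)) = ((261 - 1*(-332)) - 21530)*((-16 + 117)² + (-230 + 83*284)) = ((261 + 332) - 21530)*(101² + (-230 + 23572)) = (593 - 21530)*(10201 + 23342) = -20937*33543 = -702289791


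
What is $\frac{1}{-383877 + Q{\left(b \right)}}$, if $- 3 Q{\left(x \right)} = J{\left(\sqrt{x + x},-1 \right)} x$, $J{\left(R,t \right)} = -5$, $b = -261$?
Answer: $- \frac{1}{384312} \approx -2.6021 \cdot 10^{-6}$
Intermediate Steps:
$Q{\left(x \right)} = \frac{5 x}{3}$ ($Q{\left(x \right)} = - \frac{\left(-5\right) x}{3} = \frac{5 x}{3}$)
$\frac{1}{-383877 + Q{\left(b \right)}} = \frac{1}{-383877 + \frac{5}{3} \left(-261\right)} = \frac{1}{-383877 - 435} = \frac{1}{-384312} = - \frac{1}{384312}$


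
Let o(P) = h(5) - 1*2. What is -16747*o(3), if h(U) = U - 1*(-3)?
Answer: -100482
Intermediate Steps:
h(U) = 3 + U (h(U) = U + 3 = 3 + U)
o(P) = 6 (o(P) = (3 + 5) - 1*2 = 8 - 2 = 6)
-16747*o(3) = -16747*6 = -100482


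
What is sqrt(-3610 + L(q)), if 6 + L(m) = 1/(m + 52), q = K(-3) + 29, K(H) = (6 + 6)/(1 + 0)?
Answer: 7*I*sqrt(638259)/93 ≈ 60.133*I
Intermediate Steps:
K(H) = 12 (K(H) = 12/1 = 12*1 = 12)
q = 41 (q = 12 + 29 = 41)
L(m) = -6 + 1/(52 + m) (L(m) = -6 + 1/(m + 52) = -6 + 1/(52 + m))
sqrt(-3610 + L(q)) = sqrt(-3610 + (-311 - 6*41)/(52 + 41)) = sqrt(-3610 + (-311 - 246)/93) = sqrt(-3610 + (1/93)*(-557)) = sqrt(-3610 - 557/93) = sqrt(-336287/93) = 7*I*sqrt(638259)/93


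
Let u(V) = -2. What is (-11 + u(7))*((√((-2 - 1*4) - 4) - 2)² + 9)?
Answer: -39 + 52*I*√10 ≈ -39.0 + 164.44*I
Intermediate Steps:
(-11 + u(7))*((√((-2 - 1*4) - 4) - 2)² + 9) = (-11 - 2)*((√((-2 - 1*4) - 4) - 2)² + 9) = -13*((√((-2 - 4) - 4) - 2)² + 9) = -13*((√(-6 - 4) - 2)² + 9) = -13*((√(-10) - 2)² + 9) = -13*((I*√10 - 2)² + 9) = -13*((-2 + I*√10)² + 9) = -13*(9 + (-2 + I*√10)²) = -117 - 13*(-2 + I*√10)²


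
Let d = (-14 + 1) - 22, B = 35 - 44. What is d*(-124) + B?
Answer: 4331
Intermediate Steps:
B = -9
d = -35 (d = -13 - 22 = -35)
d*(-124) + B = -35*(-124) - 9 = 4340 - 9 = 4331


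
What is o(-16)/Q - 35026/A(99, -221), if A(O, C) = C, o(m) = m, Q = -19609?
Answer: 686828370/4333589 ≈ 158.49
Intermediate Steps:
o(-16)/Q - 35026/A(99, -221) = -16/(-19609) - 35026/(-221) = -16*(-1/19609) - 35026*(-1/221) = 16/19609 + 35026/221 = 686828370/4333589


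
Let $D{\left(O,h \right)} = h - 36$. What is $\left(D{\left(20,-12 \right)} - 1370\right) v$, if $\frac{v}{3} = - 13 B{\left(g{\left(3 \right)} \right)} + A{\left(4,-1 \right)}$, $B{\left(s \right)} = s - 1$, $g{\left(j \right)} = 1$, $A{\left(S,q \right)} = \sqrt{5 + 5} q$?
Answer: $4254 \sqrt{10} \approx 13452.0$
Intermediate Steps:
$A{\left(S,q \right)} = q \sqrt{10}$ ($A{\left(S,q \right)} = \sqrt{10} q = q \sqrt{10}$)
$D{\left(O,h \right)} = -36 + h$
$B{\left(s \right)} = -1 + s$ ($B{\left(s \right)} = s - 1 = -1 + s$)
$v = - 3 \sqrt{10}$ ($v = 3 \left(- 13 \left(-1 + 1\right) - \sqrt{10}\right) = 3 \left(\left(-13\right) 0 - \sqrt{10}\right) = 3 \left(0 - \sqrt{10}\right) = 3 \left(- \sqrt{10}\right) = - 3 \sqrt{10} \approx -9.4868$)
$\left(D{\left(20,-12 \right)} - 1370\right) v = \left(\left(-36 - 12\right) - 1370\right) \left(- 3 \sqrt{10}\right) = \left(-48 - 1370\right) \left(- 3 \sqrt{10}\right) = - 1418 \left(- 3 \sqrt{10}\right) = 4254 \sqrt{10}$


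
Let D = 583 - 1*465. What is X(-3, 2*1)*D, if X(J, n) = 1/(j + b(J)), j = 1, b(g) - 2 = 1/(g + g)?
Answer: 708/17 ≈ 41.647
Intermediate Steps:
b(g) = 2 + 1/(2*g) (b(g) = 2 + 1/(g + g) = 2 + 1/(2*g))
X(J, n) = 1/(3 + 1/(2*J)) (X(J, n) = 1/(1 + (2 + 1/(2*J))) = 1/(3 + 1/(2*J)))
D = 118 (D = 583 - 465 = 118)
X(-3, 2*1)*D = (2*(-3)/(1 + 6*(-3)))*118 = (2*(-3)/(1 - 18))*118 = (2*(-3)/(-17))*118 = (2*(-3)*(-1/17))*118 = (6/17)*118 = 708/17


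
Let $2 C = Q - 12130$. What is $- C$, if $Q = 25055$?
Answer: $- \frac{12925}{2} \approx -6462.5$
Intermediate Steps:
$C = \frac{12925}{2}$ ($C = \frac{25055 - 12130}{2} = \frac{1}{2} \cdot 12925 = \frac{12925}{2} \approx 6462.5$)
$- C = \left(-1\right) \frac{12925}{2} = - \frac{12925}{2}$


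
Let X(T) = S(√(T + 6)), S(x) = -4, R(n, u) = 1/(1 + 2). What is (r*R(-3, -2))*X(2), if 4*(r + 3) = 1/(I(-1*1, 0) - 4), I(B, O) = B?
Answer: 61/15 ≈ 4.0667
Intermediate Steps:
R(n, u) = ⅓ (R(n, u) = 1/3 = ⅓)
r = -61/20 (r = -3 + 1/(4*(-1*1 - 4)) = -3 + 1/(4*(-1 - 4)) = -3 + (¼)/(-5) = -3 + (¼)*(-⅕) = -3 - 1/20 = -61/20 ≈ -3.0500)
X(T) = -4
(r*R(-3, -2))*X(2) = -61/20*⅓*(-4) = -61/60*(-4) = 61/15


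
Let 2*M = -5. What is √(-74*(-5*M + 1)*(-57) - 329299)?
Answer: 2*I*√68089 ≈ 521.88*I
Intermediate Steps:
M = -5/2 (M = (½)*(-5) = -5/2 ≈ -2.5000)
√(-74*(-5*M + 1)*(-57) - 329299) = √(-74*(-5*(-5/2) + 1)*(-57) - 329299) = √(-74*(25/2 + 1)*(-57) - 329299) = √(-74*27/2*(-57) - 329299) = √(-999*(-57) - 329299) = √(56943 - 329299) = √(-272356) = 2*I*√68089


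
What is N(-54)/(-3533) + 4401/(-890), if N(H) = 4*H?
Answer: -15356493/3144370 ≈ -4.8838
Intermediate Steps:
N(-54)/(-3533) + 4401/(-890) = (4*(-54))/(-3533) + 4401/(-890) = -216*(-1/3533) + 4401*(-1/890) = 216/3533 - 4401/890 = -15356493/3144370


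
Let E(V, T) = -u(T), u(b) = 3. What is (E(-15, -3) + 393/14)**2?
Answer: 123201/196 ≈ 628.58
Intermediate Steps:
E(V, T) = -3 (E(V, T) = -1*3 = -3)
(E(-15, -3) + 393/14)**2 = (-3 + 393/14)**2 = (351/14)**2 = 123201/196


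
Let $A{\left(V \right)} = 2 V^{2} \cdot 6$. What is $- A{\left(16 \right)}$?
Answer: $-3072$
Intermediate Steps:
$A{\left(V \right)} = 12 V^{2}$
$- A{\left(16 \right)} = - 12 \cdot 16^{2} = - 12 \cdot 256 = \left(-1\right) 3072 = -3072$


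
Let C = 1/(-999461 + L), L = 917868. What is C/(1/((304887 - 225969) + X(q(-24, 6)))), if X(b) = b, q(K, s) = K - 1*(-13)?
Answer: -78907/81593 ≈ -0.96708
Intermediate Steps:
q(K, s) = 13 + K (q(K, s) = K + 13 = 13 + K)
C = -1/81593 (C = 1/(-999461 + 917868) = 1/(-81593) = -1/81593 ≈ -1.2256e-5)
C/(1/((304887 - 225969) + X(q(-24, 6)))) = -1/(81593*(1/((304887 - 225969) + (13 - 24)))) = -1/(81593*(1/(78918 - 11))) = -1/(81593*(1/78907)) = -1/(81593*1/78907) = -1/81593*78907 = -78907/81593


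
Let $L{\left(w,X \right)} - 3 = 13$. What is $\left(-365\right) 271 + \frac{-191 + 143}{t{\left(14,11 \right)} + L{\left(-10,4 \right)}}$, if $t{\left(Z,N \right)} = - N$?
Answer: $- \frac{494623}{5} \approx -98925.0$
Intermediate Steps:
$L{\left(w,X \right)} = 16$ ($L{\left(w,X \right)} = 3 + 13 = 16$)
$\left(-365\right) 271 + \frac{-191 + 143}{t{\left(14,11 \right)} + L{\left(-10,4 \right)}} = \left(-365\right) 271 + \frac{-191 + 143}{\left(-1\right) 11 + 16} = -98915 - \frac{48}{-11 + 16} = -98915 - \frac{48}{5} = - \frac{494623}{5}$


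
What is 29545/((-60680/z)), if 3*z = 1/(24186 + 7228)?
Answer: -5909/1143720912 ≈ -5.1665e-6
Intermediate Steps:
z = 1/94242 (z = 1/(3*(24186 + 7228)) = (1/3)/31414 = (1/3)*(1/31414) = 1/94242 ≈ 1.0611e-5)
29545/((-60680/z)) = 29545/((-60680/1/94242)) = 29545/((-60680*94242)) = 29545/(-5718604560) = 29545*(-1/5718604560) = -5909/1143720912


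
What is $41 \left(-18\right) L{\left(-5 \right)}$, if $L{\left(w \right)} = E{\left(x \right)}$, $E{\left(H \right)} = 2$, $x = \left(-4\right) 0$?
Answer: $-1476$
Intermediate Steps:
$x = 0$
$L{\left(w \right)} = 2$
$41 \left(-18\right) L{\left(-5 \right)} = 41 \left(-18\right) 2 = \left(-738\right) 2 = -1476$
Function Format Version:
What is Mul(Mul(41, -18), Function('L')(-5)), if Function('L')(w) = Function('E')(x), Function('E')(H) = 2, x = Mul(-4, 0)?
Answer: -1476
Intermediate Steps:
x = 0
Function('L')(w) = 2
Mul(Mul(41, -18), Function('L')(-5)) = Mul(Mul(41, -18), 2) = Mul(-738, 2) = -1476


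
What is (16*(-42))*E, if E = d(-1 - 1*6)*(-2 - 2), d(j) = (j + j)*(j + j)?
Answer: 526848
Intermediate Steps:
d(j) = 4*j**2 (d(j) = (2*j)*(2*j) = 4*j**2)
E = -784 (E = (4*(-1 - 1*6)**2)*(-2 - 2) = (4*(-1 - 6)**2)*(-4) = (4*(-7)**2)*(-4) = (4*49)*(-4) = 196*(-4) = -784)
(16*(-42))*E = (16*(-42))*(-784) = -672*(-784) = 526848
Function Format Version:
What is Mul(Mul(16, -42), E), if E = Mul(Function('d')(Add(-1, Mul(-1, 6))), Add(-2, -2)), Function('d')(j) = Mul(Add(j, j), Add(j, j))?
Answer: 526848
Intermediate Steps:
Function('d')(j) = Mul(4, Pow(j, 2)) (Function('d')(j) = Mul(Mul(2, j), Mul(2, j)) = Mul(4, Pow(j, 2)))
E = -784 (E = Mul(Mul(4, Pow(Add(-1, Mul(-1, 6)), 2)), Add(-2, -2)) = Mul(Mul(4, Pow(Add(-1, -6), 2)), -4) = Mul(Mul(4, Pow(-7, 2)), -4) = Mul(Mul(4, 49), -4) = Mul(196, -4) = -784)
Mul(Mul(16, -42), E) = Mul(Mul(16, -42), -784) = Mul(-672, -784) = 526848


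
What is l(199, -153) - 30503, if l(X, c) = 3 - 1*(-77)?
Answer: -30423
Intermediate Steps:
l(X, c) = 80 (l(X, c) = 3 + 77 = 80)
l(199, -153) - 30503 = 80 - 30503 = -30423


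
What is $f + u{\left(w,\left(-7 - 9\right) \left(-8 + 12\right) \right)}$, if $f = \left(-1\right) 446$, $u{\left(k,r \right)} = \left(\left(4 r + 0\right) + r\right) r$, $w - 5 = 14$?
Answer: $20034$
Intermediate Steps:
$w = 19$ ($w = 5 + 14 = 19$)
$u{\left(k,r \right)} = 5 r^{2}$ ($u{\left(k,r \right)} = \left(4 r + r\right) r = 5 r r = 5 r^{2}$)
$f = -446$
$f + u{\left(w,\left(-7 - 9\right) \left(-8 + 12\right) \right)} = -446 + 5 \left(\left(-7 - 9\right) \left(-8 + 12\right)\right)^{2} = -446 + 5 \left(\left(-16\right) 4\right)^{2} = -446 + 5 \left(-64\right)^{2} = -446 + 5 \cdot 4096 = -446 + 20480 = 20034$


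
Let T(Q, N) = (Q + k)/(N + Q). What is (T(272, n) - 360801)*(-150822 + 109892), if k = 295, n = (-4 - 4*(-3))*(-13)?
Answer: 59069787165/4 ≈ 1.4767e+10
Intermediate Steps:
n = -104 (n = (-4 + 12)*(-13) = 8*(-13) = -104)
T(Q, N) = (295 + Q)/(N + Q) (T(Q, N) = (Q + 295)/(N + Q) = (295 + Q)/(N + Q))
(T(272, n) - 360801)*(-150822 + 109892) = ((295 + 272)/(-104 + 272) - 360801)*(-150822 + 109892) = (567/168 - 360801)*(-40930) = ((1/168)*567 - 360801)*(-40930) = (27/8 - 360801)*(-40930) = -2886381/8*(-40930) = 59069787165/4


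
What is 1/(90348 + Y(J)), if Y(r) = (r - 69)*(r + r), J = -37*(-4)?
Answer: 1/113732 ≈ 8.7926e-6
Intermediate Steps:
J = 148
Y(r) = 2*r*(-69 + r) (Y(r) = (-69 + r)*(2*r) = 2*r*(-69 + r))
1/(90348 + Y(J)) = 1/(90348 + 2*148*(-69 + 148)) = 1/(90348 + 2*148*79) = 1/(90348 + 23384) = 1/113732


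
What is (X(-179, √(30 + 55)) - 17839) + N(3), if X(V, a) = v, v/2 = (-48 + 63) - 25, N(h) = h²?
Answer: -17850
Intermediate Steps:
v = -20 (v = 2*((-48 + 63) - 25) = 2*(15 - 25) = 2*(-10) = -20)
X(V, a) = -20
(X(-179, √(30 + 55)) - 17839) + N(3) = (-20 - 17839) + 3² = -17859 + 9 = -17850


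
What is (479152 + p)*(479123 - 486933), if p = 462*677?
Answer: -6184942060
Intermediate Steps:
p = 312774
(479152 + p)*(479123 - 486933) = (479152 + 312774)*(479123 - 486933) = 791926*(-7810) = -6184942060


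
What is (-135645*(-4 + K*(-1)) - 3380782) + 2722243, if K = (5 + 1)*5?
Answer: 3953391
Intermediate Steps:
K = 30 (K = 6*5 = 30)
(-135645*(-4 + K*(-1)) - 3380782) + 2722243 = (-135645*(-4 + 30*(-1)) - 3380782) + 2722243 = (-135645*(-4 - 30) - 3380782) + 2722243 = (-135645*(-34) - 3380782) + 2722243 = (4611930 - 3380782) + 2722243 = 1231148 + 2722243 = 3953391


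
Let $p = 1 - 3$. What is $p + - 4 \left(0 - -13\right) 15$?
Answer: $-782$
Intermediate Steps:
$p = -2$ ($p = 1 - 3 = -2$)
$p + - 4 \left(0 - -13\right) 15 = -2 + - 4 \left(0 - -13\right) 15 = -2 + - 4 \left(0 + 13\right) 15 = -2 + \left(-4\right) 13 \cdot 15 = -2 - 780 = -782$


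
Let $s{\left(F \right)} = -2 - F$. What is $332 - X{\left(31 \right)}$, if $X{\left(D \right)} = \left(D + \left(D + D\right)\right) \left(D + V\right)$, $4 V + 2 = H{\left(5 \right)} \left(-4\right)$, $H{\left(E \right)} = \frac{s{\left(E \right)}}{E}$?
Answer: $- \frac{26347}{10} \approx -2634.7$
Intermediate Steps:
$H{\left(E \right)} = \frac{-2 - E}{E}$
$V = \frac{9}{10}$ ($V = - \frac{1}{2} + \frac{\frac{-2 - 5}{5} \left(-4\right)}{4} = - \frac{1}{2} + \frac{\frac{1}{5} \left(-7\right) \left(-4\right)}{4} = - \frac{1}{2} + \frac{\left(- \frac{7}{5}\right) \left(-4\right)}{4} = - \frac{1}{2} + \frac{1}{4} \cdot \frac{28}{5} = - \frac{1}{2} + \frac{7}{5} = \frac{9}{10} \approx 0.9$)
$X{\left(D \right)} = 3 D \left(\frac{9}{10} + D\right)$ ($X{\left(D \right)} = \left(D + \left(D + D\right)\right) \left(D + \frac{9}{10}\right) = \left(D + 2 D\right) \left(\frac{9}{10} + D\right) = 3 D \left(\frac{9}{10} + D\right)$)
$332 - X{\left(31 \right)} = 332 - \frac{3}{10} \cdot 31 \left(9 + 10 \cdot 31\right) = 332 - \frac{3}{10} \cdot 31 \left(9 + 310\right) = 332 - \frac{3}{10} \cdot 31 \cdot 319 = 332 - \frac{29667}{10} = - \frac{26347}{10}$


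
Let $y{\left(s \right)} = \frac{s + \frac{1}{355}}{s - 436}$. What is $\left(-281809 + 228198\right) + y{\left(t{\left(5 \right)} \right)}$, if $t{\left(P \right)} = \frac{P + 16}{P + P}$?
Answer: $- \frac{16515888652}{308069} \approx -53611.0$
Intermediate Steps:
$t{\left(P \right)} = \frac{16 + P}{2 P}$
$y{\left(s \right)} = \frac{\frac{1}{355} + s}{-436 + s}$ ($y{\left(s \right)} = \frac{s + \frac{1}{355}}{-436 + s} = \frac{\frac{1}{355} + s}{-436 + s}$)
$\left(-281809 + 228198\right) + y{\left(t{\left(5 \right)} \right)} = \left(-281809 + 228198\right) + \frac{\frac{1}{355} + \frac{16 + 5}{2 \cdot 5}}{-436 + \frac{16 + 5}{2 \cdot 5}} = -53611 + \frac{\frac{1}{355} + \frac{1}{2} \cdot \frac{1}{5} \cdot 21}{-436 + \frac{1}{2} \cdot \frac{1}{5} \cdot 21} = -53611 + \frac{\frac{1}{355} + \frac{21}{10}}{-436 + \frac{21}{10}} = -53611 + \frac{1}{- \frac{4339}{10}} \cdot \frac{1493}{710} = -53611 - \frac{1493}{308069} = - \frac{16515888652}{308069}$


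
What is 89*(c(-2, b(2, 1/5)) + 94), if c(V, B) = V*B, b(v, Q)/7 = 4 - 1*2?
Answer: 5874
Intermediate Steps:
b(v, Q) = 14 (b(v, Q) = 7*(4 - 1*2) = 7*(4 - 2) = 7*2 = 14)
c(V, B) = B*V
89*(c(-2, b(2, 1/5)) + 94) = 89*(14*(-2) + 94) = 89*(-28 + 94) = 89*66 = 5874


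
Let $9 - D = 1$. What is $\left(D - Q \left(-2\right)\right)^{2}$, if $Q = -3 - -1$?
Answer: $16$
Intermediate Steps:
$D = 8$ ($D = 9 - 1 = 8$)
$Q = -2$ ($Q = -3 + 1 = -2$)
$\left(D - Q \left(-2\right)\right)^{2} = \left(8 - \left(-2\right) \left(-2\right)\right)^{2} = \left(8 - 4\right)^{2} = 4^{2} = 16$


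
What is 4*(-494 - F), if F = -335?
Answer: -636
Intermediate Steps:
4*(-494 - F) = 4*(-494 - 1*(-335)) = 4*(-494 + 335) = 4*(-159) = -636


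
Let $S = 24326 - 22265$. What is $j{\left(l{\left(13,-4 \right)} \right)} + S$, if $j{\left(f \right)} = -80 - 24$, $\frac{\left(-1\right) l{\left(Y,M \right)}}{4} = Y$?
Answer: $1957$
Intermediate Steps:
$l{\left(Y,M \right)} = - 4 Y$
$j{\left(f \right)} = -104$
$S = 2061$
$j{\left(l{\left(13,-4 \right)} \right)} + S = -104 + 2061 = 1957$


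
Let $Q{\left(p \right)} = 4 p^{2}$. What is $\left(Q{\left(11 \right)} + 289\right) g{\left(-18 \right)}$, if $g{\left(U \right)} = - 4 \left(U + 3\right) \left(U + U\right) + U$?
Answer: $-1683594$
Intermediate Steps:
$g{\left(U \right)} = U - 8 U \left(3 + U\right)$ ($g{\left(U \right)} = - 4 \left(3 + U\right) 2 U + U = - 4 \cdot 2 U \left(3 + U\right) + U = - 8 U \left(3 + U\right) + U = U - 8 U \left(3 + U\right)$)
$\left(Q{\left(11 \right)} + 289\right) g{\left(-18 \right)} = \left(4 \cdot 11^{2} + 289\right) \left(\left(-1\right) \left(-18\right) \left(23 + 8 \left(-18\right)\right)\right) = \left(4 \cdot 121 + 289\right) \left(\left(-1\right) \left(-18\right) \left(23 - 144\right)\right) = \left(484 + 289\right) \left(\left(-1\right) \left(-18\right) \left(-121\right)\right) = 773 \left(-2178\right) = -1683594$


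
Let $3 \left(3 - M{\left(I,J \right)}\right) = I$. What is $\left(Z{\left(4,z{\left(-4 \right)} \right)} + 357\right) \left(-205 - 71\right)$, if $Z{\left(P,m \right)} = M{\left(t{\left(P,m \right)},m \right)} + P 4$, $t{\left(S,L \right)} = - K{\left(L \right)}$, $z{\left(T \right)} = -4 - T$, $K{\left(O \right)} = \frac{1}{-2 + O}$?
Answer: $-103730$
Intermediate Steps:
$t{\left(S,L \right)} = - \frac{1}{-2 + L}$
$M{\left(I,J \right)} = 3 - \frac{I}{3}$
$Z{\left(P,m \right)} = 3 + 4 P + \frac{1}{3 \left(-2 + m\right)}$ ($Z{\left(P,m \right)} = \left(3 - \frac{\left(-1\right) \frac{1}{-2 + m}}{3}\right) + P 4 = \left(3 + \frac{1}{3 \left(-2 + m\right)}\right) + 4 P = 3 + 4 P + \frac{1}{3 \left(-2 + m\right)}$)
$\left(Z{\left(4,z{\left(-4 \right)} \right)} + 357\right) \left(-205 - 71\right) = \left(\frac{\frac{1}{3} + \left(-2 - 0\right) \left(3 + 4 \cdot 4\right)}{-2 - 0} + 357\right) \left(-205 - 71\right) = \left(\frac{\frac{1}{3} + \left(-2 + \left(-4 + 4\right)\right) \left(3 + 16\right)}{-2 + \left(-4 + 4\right)} + 357\right) \left(-276\right) = \left(\frac{\frac{1}{3} + \left(-2 + 0\right) 19}{-2 + 0} + 357\right) \left(-276\right) = \left(\frac{\frac{1}{3} - 38}{-2} + 357\right) \left(-276\right) = \left(- \frac{\frac{1}{3} - 38}{2} + 357\right) \left(-276\right) = \left(\left(- \frac{1}{2}\right) \left(- \frac{113}{3}\right) + 357\right) \left(-276\right) = \left(\frac{113}{6} + 357\right) \left(-276\right) = \frac{2255}{6} \left(-276\right) = -103730$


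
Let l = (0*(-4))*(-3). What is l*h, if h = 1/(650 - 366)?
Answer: 0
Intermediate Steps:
h = 1/284 ≈ 0.0035211
l = 0 (l = 0*(-3) = 0)
l*h = 0*(1/284) = 0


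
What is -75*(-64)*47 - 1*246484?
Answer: -20884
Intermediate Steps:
-75*(-64)*47 - 1*246484 = 4800*47 - 246484 = 225600 - 246484 = -20884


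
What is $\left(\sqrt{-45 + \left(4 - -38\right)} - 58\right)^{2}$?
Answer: $\left(58 - i \sqrt{3}\right)^{2} \approx 3361.0 - 200.92 i$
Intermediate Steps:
$\left(\sqrt{-45 + \left(4 - -38\right)} - 58\right)^{2} = \left(\sqrt{-45 + \left(4 + 38\right)} - 58\right)^{2} = \left(\sqrt{-45 + 42} - 58\right)^{2} = \left(\sqrt{-3} - 58\right)^{2} = \left(i \sqrt{3} - 58\right)^{2} = \left(-58 + i \sqrt{3}\right)^{2}$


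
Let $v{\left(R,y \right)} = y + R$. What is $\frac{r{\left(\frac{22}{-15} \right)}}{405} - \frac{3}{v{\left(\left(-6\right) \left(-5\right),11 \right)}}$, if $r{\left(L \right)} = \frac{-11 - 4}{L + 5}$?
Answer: $- \frac{1636}{19557} \approx -0.083653$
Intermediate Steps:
$v{\left(R,y \right)} = R + y$
$r{\left(L \right)} = - \frac{15}{5 + L}$
$\frac{r{\left(\frac{22}{-15} \right)}}{405} - \frac{3}{v{\left(\left(-6\right) \left(-5\right),11 \right)}} = \frac{\left(-15\right) \frac{1}{5 + \frac{22}{-15}}}{405} - \frac{3}{\left(-6\right) \left(-5\right) + 11} = - \frac{15}{5 + 22 \left(- \frac{1}{15}\right)} \frac{1}{405} - \frac{3}{30 + 11} = - \frac{15}{5 - \frac{22}{15}} \cdot \frac{1}{405} - \frac{3}{41} = - \frac{15}{\frac{53}{15}} \cdot \frac{1}{405} - \frac{3}{41} = \left(-15\right) \frac{15}{53} \cdot \frac{1}{405} - \frac{3}{41} = \left(- \frac{225}{53}\right) \frac{1}{405} - \frac{3}{41} = - \frac{5}{477} - \frac{3}{41} = - \frac{1636}{19557}$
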